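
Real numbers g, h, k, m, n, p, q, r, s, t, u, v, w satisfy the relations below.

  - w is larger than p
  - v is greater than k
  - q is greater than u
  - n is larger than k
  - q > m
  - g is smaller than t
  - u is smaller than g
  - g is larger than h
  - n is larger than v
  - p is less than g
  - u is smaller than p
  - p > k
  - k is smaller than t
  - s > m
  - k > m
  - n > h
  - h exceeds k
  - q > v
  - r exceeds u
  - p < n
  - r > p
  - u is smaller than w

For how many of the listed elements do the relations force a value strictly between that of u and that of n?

Chaining upward from u reaches: p, g, q, t, w, r.
Chaining downward from n reaches: m, k, v, p, h.
Strictly between u and n are those in both lists: p — 1 element.

1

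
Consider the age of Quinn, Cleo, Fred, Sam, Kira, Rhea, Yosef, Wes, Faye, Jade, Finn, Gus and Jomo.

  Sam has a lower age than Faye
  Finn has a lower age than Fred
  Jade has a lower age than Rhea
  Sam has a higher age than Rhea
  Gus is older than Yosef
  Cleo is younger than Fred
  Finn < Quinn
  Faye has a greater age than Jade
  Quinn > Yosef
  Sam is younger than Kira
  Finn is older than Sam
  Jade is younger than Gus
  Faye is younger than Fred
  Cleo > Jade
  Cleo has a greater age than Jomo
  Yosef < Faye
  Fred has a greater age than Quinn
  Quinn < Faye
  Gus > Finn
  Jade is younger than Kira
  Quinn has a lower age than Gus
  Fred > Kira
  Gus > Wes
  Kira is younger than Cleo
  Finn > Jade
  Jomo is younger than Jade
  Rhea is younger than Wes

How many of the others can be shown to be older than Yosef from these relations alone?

Directly above Yosef: Quinn, Gus, Faye.
One step further: Fred (4 so far).
No other element is forced above Yosef by the given relations, so the count is 4.

4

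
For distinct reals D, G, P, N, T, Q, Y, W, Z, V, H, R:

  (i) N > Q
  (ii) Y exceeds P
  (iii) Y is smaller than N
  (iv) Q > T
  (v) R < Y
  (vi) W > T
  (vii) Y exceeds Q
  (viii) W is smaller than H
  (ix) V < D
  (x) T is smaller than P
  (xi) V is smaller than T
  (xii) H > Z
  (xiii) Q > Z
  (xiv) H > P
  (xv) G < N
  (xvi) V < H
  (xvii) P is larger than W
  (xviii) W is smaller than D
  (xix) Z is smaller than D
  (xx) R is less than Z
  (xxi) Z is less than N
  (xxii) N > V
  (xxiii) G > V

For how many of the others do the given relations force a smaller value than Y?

7

From Y the given relations immediately reach R, Q, P.
From those, T, W, Z — 6 in total.
From those, V — 7 in total.
Nothing else is reachable below Y; 7 in all.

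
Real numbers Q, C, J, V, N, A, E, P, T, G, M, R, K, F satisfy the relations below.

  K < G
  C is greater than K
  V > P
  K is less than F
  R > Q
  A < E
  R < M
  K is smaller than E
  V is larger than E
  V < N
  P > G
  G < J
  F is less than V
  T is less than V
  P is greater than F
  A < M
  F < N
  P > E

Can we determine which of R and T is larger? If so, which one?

Following every chain through T: above T we get V, N.
R is not reached, and no chain runs the other way from R to T.
So the given relations leave the order of T and R undetermined.

undetermined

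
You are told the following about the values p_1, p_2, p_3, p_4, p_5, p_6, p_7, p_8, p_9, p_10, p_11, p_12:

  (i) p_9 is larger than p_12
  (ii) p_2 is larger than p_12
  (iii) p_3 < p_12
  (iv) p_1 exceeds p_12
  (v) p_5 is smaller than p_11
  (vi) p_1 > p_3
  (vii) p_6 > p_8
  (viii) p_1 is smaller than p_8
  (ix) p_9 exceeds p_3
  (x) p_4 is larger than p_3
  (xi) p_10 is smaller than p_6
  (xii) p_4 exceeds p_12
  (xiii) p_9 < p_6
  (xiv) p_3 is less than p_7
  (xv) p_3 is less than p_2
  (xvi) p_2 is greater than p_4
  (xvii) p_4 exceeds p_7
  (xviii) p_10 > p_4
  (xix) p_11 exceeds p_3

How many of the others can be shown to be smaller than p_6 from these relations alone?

The elements the relations force below p_6 are p_3, p_12, p_1, p_9, p_7, p_8, p_4, p_10 — no chain reaches any other.
That is 8.

8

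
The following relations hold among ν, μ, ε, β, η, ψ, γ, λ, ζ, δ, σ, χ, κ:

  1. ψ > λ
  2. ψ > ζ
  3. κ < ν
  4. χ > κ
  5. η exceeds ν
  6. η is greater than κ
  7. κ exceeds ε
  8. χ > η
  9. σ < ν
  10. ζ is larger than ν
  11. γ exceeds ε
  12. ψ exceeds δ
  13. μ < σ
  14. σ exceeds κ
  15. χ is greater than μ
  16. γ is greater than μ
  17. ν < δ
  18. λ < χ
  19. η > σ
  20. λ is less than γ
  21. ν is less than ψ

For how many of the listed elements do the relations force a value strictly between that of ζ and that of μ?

2

Chaining upward from μ reaches: σ, ν, η, γ, δ, χ, ψ.
Chaining downward from ζ reaches: ε, κ, σ, ν.
Strictly between μ and ζ are those in both lists: σ, ν — 2 elements.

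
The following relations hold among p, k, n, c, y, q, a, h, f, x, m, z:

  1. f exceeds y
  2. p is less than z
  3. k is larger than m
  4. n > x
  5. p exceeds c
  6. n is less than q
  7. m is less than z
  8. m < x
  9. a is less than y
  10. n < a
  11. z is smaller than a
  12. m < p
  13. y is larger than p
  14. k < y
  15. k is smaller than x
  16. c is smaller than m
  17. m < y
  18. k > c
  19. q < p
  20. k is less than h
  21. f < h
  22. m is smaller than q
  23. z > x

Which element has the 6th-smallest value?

q

Piecing the relations together gives one ordering: c < m < k < x < n < q < p < z < a < y < f < h.
The 6th smallest is q.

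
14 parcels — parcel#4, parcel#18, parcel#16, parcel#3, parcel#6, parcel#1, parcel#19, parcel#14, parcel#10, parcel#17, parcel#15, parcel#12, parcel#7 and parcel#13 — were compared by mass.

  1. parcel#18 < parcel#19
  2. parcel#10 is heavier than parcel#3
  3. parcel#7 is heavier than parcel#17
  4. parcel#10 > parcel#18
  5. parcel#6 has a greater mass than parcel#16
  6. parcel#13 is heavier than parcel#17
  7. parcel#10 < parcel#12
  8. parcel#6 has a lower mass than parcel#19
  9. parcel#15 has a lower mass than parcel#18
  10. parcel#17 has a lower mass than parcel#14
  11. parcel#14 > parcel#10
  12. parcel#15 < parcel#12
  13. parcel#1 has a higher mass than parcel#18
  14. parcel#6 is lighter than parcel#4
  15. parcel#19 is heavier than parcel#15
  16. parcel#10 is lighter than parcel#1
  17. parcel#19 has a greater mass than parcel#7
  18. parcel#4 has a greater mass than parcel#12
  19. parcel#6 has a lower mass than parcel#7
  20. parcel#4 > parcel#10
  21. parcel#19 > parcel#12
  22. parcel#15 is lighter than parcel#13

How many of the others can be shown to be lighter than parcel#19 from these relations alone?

9

Directly below parcel#19: parcel#15, parcel#18, parcel#12, parcel#6, parcel#7.
One step further: parcel#16, parcel#17, parcel#10 (8 so far).
One step further: parcel#3 (9 so far).
No other element is forced below parcel#19 by the given relations, so the count is 9.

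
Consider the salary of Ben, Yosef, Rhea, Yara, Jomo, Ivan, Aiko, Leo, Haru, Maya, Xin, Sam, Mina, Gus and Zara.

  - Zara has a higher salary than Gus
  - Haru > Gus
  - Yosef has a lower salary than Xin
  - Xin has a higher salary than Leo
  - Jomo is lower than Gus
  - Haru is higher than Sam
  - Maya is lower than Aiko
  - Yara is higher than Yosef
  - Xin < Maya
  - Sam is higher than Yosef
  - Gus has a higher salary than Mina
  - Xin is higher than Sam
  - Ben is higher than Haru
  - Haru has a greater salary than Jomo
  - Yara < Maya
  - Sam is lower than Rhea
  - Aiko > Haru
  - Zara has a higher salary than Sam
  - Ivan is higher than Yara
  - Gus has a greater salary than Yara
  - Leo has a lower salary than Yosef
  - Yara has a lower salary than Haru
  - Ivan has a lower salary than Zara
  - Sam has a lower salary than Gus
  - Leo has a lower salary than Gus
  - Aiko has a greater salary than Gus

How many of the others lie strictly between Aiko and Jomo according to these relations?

Chaining upward from Jomo reaches: Gus, Haru, Ben, Zara.
Chaining downward from Aiko reaches: Leo, Yosef, Sam, Yara, Mina, Xin, Gus, Haru, Maya.
Strictly between Jomo and Aiko are those in both lists: Gus, Haru — 2 elements.

2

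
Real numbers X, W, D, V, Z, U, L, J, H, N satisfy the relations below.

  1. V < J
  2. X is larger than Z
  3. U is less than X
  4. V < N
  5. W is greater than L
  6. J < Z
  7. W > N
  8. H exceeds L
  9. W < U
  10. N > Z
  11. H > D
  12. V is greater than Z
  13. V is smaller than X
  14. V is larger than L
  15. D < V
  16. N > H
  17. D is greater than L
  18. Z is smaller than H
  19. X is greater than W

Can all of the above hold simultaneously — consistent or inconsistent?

inconsistent

Chaining the given relations yields V < J < Z, so V < Z. But one relation states Z < V. These cannot both hold.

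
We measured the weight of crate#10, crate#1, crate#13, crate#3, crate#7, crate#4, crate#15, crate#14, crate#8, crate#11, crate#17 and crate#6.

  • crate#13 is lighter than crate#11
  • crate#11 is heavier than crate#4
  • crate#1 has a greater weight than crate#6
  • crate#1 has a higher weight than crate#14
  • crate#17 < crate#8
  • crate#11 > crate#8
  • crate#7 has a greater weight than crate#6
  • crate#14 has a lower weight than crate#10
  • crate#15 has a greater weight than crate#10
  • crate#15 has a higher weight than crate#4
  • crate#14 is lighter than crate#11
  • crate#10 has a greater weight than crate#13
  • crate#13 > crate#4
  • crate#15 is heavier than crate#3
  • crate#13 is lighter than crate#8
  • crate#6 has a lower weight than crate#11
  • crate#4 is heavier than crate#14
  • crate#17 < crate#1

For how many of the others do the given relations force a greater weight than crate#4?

Directly above crate#4: crate#13, crate#11, crate#15.
One step further: crate#10, crate#8 (5 so far).
Nothing else is reachable above crate#4; 5 in all.

5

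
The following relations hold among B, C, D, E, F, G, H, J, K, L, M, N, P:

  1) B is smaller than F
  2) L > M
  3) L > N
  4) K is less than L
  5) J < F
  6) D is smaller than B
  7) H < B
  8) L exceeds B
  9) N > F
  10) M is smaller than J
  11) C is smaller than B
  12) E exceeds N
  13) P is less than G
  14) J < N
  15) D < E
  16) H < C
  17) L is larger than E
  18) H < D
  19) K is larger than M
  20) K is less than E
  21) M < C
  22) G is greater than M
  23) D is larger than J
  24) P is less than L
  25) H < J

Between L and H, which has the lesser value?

H < J and J < D give H < D.
Then D < B extends the chain to B.
With B < F: H < J < D < B < F.
Then F < N extends the chain to N.
With N < E: H < J < D < B < F < N < E.
With E < L: H < J < D < B < F < N < E < L.
So H < L; H is the smaller of the two.

H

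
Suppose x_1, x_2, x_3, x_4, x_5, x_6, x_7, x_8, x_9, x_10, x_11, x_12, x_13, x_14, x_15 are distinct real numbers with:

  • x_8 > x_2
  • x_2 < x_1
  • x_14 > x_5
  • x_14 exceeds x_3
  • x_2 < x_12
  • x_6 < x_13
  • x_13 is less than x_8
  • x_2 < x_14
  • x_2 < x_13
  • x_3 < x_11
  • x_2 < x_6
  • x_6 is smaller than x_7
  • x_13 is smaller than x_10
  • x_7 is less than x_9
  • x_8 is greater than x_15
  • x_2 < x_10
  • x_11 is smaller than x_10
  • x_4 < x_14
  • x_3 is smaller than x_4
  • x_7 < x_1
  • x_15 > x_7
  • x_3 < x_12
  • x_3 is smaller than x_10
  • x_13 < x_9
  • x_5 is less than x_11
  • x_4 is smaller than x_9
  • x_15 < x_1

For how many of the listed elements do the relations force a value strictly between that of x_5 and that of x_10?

1

The relations place x_5 below x_10. An element lies strictly between them when it is forced above x_5 and also forced below x_10.
Above x_5: {x_14, x_11}. Below x_10: {x_2, x_6, x_3, x_13, x_11}.
Intersection: {x_11} — 1.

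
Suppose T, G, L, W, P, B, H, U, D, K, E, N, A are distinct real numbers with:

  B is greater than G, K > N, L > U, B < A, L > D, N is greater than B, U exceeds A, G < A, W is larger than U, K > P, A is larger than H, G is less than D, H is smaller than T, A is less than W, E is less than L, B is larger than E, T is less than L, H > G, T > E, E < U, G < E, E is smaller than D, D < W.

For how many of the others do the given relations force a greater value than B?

Directly above B: N, A.
One step further: K, U, W (5 so far).
One step further: L (6 so far).
Nothing else is reachable above B; 6 in all.

6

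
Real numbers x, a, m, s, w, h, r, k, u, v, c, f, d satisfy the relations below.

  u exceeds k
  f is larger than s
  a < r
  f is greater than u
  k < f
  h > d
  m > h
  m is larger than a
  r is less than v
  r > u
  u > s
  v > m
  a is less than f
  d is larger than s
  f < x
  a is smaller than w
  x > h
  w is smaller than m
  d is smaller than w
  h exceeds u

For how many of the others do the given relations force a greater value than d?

5

The elements the relations force above d are h, w, m, v, x — no chain reaches any other.
That is 5.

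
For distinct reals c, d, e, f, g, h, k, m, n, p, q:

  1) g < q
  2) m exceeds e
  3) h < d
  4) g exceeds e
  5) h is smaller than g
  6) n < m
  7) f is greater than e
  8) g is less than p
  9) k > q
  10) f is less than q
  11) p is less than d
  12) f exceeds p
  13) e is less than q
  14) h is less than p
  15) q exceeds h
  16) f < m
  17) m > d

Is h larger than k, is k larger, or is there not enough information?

h < g and g < p give h < p.
With p < f: h < g < p < f.
Then f < q extends the chain to q.
With q < k: h < g < p < f < q < k.
So k is larger.

k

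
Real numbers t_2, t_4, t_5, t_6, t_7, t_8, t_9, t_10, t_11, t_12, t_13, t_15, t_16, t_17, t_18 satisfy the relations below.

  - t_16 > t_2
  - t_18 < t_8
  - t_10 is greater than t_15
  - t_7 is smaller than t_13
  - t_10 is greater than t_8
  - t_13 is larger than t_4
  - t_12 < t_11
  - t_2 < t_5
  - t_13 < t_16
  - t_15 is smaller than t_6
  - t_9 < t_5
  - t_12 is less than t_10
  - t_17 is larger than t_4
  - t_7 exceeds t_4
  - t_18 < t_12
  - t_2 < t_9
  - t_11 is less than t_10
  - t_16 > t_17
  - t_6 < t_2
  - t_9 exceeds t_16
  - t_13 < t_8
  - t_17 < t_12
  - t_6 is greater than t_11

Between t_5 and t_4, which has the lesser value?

t_4

t_4 < t_17 and t_17 < t_12 give t_4 < t_12.
With t_12 < t_11: t_4 < t_17 < t_12 < t_11.
With t_11 < t_6: t_4 < t_17 < t_12 < t_11 < t_6.
With t_6 < t_2: t_4 < t_17 < t_12 < t_11 < t_6 < t_2.
With t_2 < t_16: t_4 < t_17 < t_12 < t_11 < t_6 < t_2 < t_16.
With t_16 < t_9: t_4 < t_17 < t_12 < t_11 < t_6 < t_2 < t_16 < t_9.
With t_9 < t_5: t_4 < t_17 < t_12 < t_11 < t_6 < t_2 < t_16 < t_9 < t_5.
So t_4 < t_5; t_4 is the smaller of the two.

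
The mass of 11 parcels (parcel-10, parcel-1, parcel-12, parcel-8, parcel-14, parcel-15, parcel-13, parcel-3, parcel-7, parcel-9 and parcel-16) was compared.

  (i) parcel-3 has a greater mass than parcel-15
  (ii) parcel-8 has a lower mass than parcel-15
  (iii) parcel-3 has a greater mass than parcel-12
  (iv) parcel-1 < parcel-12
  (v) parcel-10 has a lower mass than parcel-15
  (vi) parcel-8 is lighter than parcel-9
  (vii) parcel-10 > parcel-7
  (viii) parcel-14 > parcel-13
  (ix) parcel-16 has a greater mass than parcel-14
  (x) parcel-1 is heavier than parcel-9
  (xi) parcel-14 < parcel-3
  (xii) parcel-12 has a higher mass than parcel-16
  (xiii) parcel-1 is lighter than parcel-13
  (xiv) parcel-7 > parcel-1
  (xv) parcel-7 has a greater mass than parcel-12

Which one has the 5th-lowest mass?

The consecutive relations fix a unique order: parcel-8 < parcel-9 < parcel-1 < parcel-13 < parcel-14 < parcel-16 < parcel-12 < parcel-7 < parcel-10 < parcel-15 < parcel-3.
Counting 5 from the smallest end gives parcel-14.

parcel-14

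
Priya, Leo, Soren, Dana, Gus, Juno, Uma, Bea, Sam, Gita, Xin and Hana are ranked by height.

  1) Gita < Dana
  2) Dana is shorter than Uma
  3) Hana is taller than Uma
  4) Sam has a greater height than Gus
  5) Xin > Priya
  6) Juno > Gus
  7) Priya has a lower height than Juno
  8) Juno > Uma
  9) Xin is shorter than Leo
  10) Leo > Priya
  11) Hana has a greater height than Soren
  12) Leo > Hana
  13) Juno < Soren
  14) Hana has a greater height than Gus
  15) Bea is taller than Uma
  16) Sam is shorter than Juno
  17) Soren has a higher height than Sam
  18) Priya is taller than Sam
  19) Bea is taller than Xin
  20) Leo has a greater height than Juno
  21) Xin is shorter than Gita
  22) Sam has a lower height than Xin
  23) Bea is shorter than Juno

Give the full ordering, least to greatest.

Gus < Sam < Priya < Xin < Gita < Dana < Uma < Bea < Juno < Soren < Hana < Leo

Each adjacent pair is fixed by a given relation: Gus < Sam; Sam < Priya; Priya < Xin; Xin < Gita; Gita < Dana; Dana < Uma; Uma < Bea; Bea < Juno; Juno < Soren; Soren < Hana; Hana < Leo. Chaining them end to end gives the full order.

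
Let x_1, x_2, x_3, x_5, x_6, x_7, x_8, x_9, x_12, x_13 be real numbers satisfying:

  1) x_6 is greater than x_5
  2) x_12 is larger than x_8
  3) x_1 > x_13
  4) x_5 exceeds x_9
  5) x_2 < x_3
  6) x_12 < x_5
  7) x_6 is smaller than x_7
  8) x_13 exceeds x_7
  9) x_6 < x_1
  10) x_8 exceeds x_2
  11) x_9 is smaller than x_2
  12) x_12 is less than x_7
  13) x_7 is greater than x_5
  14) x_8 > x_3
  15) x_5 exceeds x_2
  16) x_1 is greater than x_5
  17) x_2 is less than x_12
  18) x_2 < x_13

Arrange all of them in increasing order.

x_9 < x_2 < x_3 < x_8 < x_12 < x_5 < x_6 < x_7 < x_13 < x_1

Nothing is placed below x_9, so it is least; from there x_9 < x_2; x_2 < x_3; x_3 < x_8; x_8 < x_12; x_12 < x_5; x_5 < x_6; x_6 < x_7; x_7 < x_13; x_13 < x_1, each given directly.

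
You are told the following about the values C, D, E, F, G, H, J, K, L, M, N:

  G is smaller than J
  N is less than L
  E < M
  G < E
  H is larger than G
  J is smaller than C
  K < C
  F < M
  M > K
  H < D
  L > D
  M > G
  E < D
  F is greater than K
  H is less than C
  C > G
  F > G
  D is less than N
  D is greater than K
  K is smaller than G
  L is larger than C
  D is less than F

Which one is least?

Chaining upward from K: directly above it, G, D, F, M, C; then J, E, H, N, L.
That covers every other element, and nothing is given below K, so K is the least.

K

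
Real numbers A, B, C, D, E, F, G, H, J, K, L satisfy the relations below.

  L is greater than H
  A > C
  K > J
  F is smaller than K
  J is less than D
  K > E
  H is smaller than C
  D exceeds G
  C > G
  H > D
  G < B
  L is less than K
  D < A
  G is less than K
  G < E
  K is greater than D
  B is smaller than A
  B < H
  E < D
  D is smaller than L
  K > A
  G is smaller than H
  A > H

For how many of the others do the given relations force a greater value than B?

Directly above B: H, A.
One step further: L, C, K (5 so far).
Nothing else is reachable above B; 5 in all.

5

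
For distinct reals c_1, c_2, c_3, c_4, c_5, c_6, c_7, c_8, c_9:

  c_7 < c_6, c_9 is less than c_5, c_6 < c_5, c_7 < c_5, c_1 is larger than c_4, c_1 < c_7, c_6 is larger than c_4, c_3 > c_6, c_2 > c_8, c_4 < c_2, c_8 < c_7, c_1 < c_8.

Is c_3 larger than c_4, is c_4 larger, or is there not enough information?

c_3

Link the given pairs in sequence: c_4 < c_1; c_1 < c_8; c_8 < c_7; c_7 < c_6; c_6 < c_3.
Chaining these gives c_4 < c_1 < c_8 < c_7 < c_6 < c_3.
So c_3 is larger.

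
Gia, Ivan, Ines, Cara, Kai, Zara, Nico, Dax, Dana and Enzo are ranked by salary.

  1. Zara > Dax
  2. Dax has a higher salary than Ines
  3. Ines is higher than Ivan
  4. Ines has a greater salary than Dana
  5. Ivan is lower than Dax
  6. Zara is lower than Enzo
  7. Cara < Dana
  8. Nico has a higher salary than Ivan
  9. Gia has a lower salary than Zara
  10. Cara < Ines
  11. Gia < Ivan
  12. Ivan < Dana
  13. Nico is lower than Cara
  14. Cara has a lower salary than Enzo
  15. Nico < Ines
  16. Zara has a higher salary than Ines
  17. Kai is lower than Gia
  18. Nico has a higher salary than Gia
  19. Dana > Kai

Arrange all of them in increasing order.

Nothing is placed below Kai, so it is least; from there Kai < Gia; Gia < Ivan; Ivan < Nico; Nico < Cara; Cara < Dana; Dana < Ines; Ines < Dax; Dax < Zara; Zara < Enzo, each given directly.

Kai < Gia < Ivan < Nico < Cara < Dana < Ines < Dax < Zara < Enzo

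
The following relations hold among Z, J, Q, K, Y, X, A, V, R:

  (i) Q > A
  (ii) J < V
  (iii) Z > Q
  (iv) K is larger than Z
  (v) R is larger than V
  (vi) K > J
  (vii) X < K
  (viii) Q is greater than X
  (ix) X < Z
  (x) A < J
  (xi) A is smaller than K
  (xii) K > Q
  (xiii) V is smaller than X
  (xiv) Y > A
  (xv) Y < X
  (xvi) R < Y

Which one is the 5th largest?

The consecutive relations fix a unique order: A < J < V < R < Y < X < Q < Z < K.
The 5th largest is Y.

Y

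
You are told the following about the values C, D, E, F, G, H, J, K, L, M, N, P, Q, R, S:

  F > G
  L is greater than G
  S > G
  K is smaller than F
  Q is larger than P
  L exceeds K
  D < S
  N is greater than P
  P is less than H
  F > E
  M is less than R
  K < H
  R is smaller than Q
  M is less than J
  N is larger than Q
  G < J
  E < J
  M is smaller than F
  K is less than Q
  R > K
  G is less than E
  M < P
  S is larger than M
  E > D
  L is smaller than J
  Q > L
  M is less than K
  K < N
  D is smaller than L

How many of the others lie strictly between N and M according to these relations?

The relations place M below N. An element lies strictly between them when it is forced above M and also forced below N.
Above M: {K, S, R, L, J, P, Q, H, F}. Below N: {K, G, D, R, L, P, Q}.
Intersection: {K, R, L, P, Q} — 5.

5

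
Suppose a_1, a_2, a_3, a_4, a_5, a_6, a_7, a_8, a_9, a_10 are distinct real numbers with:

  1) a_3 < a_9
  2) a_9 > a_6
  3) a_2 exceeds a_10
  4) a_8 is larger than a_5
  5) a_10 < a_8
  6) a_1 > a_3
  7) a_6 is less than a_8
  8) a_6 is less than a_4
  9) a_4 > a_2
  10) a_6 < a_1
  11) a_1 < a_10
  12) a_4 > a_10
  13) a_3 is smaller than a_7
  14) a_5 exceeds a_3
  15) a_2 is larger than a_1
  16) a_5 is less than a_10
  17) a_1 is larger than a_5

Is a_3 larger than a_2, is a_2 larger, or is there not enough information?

Link the given pairs in sequence: a_3 < a_5; a_5 < a_1; a_1 < a_10; a_10 < a_2.
Chaining these gives a_3 < a_5 < a_1 < a_10 < a_2.
So a_2 is larger.

a_2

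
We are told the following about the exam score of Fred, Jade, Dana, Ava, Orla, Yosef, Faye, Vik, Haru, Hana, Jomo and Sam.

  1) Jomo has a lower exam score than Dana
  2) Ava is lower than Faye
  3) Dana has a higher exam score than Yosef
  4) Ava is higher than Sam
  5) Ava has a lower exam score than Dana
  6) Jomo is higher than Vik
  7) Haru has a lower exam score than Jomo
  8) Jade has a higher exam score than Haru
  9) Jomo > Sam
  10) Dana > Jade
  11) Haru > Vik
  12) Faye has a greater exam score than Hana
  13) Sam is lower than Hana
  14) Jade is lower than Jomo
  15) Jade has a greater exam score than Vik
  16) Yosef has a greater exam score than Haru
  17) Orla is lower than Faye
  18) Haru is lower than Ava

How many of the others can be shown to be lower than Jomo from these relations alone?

4

Directly below Jomo: Sam, Vik, Haru, Jade.
No other element is forced below Jomo by the given relations, so the count is 4.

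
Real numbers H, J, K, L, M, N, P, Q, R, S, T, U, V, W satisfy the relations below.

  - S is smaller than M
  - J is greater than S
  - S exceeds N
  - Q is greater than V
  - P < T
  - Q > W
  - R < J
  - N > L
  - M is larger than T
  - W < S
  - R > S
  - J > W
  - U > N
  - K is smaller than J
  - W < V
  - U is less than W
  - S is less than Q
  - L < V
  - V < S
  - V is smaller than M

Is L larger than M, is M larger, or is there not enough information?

L < N and N < U give L < U.
Then U < W extends the chain to W.
Then W < V extends the chain to V.
Then V < S extends the chain to S.
With S < M: L < N < U < W < V < S < M.
So M is larger.

M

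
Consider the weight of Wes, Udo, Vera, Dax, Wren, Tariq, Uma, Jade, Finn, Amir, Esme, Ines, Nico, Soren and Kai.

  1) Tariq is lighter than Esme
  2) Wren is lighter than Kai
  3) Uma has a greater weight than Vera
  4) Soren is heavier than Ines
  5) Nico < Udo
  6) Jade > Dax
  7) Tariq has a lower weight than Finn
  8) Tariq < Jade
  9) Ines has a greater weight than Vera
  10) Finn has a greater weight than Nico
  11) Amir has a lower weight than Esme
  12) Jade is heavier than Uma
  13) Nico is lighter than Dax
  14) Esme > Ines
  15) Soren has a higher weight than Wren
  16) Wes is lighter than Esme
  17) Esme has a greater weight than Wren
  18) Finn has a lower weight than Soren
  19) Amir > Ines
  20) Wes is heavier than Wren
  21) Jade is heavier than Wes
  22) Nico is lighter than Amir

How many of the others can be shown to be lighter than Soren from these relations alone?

From Soren the given relations immediately reach Ines, Wren, Finn.
From those, Nico, Tariq, Vera — 6 in total.
Nothing else is reachable below Soren; 6 in all.

6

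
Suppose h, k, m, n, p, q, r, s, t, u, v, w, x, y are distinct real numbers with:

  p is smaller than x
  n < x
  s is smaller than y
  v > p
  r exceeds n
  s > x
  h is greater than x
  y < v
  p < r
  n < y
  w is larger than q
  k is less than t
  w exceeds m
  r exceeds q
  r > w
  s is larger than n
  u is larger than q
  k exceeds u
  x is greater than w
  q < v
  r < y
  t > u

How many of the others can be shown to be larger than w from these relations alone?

The elements the relations force above w are x, h, r, s, y, v — no chain reaches any other.
That is 6.

6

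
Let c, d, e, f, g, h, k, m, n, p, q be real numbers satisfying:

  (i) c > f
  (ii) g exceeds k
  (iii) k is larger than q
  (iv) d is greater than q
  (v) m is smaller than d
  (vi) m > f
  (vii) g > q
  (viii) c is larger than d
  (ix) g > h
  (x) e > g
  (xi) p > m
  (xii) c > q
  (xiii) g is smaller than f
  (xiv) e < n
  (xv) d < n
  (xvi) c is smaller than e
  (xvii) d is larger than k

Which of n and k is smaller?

k

Link the given pairs in sequence: k < g; g < f; f < m; m < d; d < c; c < e; e < n.
Chaining these gives k < g < f < m < d < c < e < n.
So k < n; k is the smaller of the two.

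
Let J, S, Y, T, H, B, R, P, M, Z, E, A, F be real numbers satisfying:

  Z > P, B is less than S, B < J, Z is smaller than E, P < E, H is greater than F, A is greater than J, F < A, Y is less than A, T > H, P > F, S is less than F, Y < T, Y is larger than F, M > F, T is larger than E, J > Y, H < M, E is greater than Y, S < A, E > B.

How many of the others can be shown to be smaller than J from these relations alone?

4

Directly below J: B, Y.
One step further: F (3 so far).
One step further: S (4 so far).
Nothing else is reachable below J; 4 in all.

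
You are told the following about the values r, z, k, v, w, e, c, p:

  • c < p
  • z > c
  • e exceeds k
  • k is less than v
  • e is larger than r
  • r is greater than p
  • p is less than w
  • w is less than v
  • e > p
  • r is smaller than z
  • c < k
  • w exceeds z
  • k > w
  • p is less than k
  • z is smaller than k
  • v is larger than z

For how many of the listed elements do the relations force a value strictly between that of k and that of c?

4

The relations place c below k. An element lies strictly between them when it is forced above c and also forced below k.
Above c: {p, r, z, w, e, v}. Below k: {p, r, z, w}.
Intersection: {p, r, z, w} — 4.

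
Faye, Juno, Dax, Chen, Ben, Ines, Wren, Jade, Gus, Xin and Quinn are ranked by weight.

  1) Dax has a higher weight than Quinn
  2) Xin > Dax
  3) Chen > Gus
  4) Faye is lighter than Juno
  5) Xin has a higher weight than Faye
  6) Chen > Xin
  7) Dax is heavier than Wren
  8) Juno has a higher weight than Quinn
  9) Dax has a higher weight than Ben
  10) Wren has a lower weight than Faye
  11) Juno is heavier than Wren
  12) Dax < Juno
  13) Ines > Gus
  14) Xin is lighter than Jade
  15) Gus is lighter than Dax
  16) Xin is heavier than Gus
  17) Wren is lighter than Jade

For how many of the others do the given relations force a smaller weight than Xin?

6

Directly below Xin: Gus, Dax, Faye.
One step further: Wren, Quinn, Ben (6 so far).
No other element is forced below Xin by the given relations, so the count is 6.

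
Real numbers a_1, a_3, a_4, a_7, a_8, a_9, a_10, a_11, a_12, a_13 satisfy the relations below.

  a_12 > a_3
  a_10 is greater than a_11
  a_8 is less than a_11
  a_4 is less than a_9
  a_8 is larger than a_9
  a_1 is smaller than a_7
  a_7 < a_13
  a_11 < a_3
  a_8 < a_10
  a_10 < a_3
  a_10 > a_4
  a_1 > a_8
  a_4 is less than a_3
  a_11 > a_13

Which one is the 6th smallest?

Piecing the relations together gives one ordering: a_4 < a_9 < a_8 < a_1 < a_7 < a_13 < a_11 < a_10 < a_3 < a_12.
The 6th smallest is a_13.

a_13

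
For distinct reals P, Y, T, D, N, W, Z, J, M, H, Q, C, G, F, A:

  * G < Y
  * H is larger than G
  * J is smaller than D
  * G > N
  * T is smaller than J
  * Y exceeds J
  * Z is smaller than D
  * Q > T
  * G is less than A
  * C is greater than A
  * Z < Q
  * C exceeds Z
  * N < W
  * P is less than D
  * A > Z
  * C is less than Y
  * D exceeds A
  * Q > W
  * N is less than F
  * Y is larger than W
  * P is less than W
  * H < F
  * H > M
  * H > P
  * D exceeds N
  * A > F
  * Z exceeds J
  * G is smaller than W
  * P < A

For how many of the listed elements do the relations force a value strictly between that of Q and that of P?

1

The relations place P below Q. An element lies strictly between them when it is forced above P and also forced below Q.
Above P: {H, F, W, A, D, C, Y}. Below Q: {T, J, N, G, Z, W}.
Intersection: {W} — 1.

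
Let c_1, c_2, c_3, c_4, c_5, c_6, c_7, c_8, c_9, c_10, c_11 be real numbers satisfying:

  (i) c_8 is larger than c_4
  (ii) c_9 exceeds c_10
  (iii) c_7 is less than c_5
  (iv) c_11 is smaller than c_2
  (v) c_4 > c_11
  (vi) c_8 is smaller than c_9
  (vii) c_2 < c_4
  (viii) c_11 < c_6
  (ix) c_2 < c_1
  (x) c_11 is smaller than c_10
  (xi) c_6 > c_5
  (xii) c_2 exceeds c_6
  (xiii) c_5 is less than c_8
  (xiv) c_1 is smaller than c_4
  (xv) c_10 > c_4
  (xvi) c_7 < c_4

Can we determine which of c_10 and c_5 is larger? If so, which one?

c_5 < c_6 < c_2 < c_1 < c_4 < c_10, by transitivity through c_6, c_2, c_1, c_4.
So c_10 is larger.

c_10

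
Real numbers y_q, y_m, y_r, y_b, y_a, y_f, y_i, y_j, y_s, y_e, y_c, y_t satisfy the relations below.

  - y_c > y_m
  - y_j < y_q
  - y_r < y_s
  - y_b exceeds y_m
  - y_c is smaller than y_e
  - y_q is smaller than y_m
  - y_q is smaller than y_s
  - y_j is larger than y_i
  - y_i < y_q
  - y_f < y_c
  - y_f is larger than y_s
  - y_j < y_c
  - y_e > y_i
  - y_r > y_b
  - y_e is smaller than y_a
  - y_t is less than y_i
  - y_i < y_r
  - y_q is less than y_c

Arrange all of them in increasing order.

The consecutive links are each given: y_t < y_i; y_i < y_j; y_j < y_q; y_q < y_m; y_m < y_b; y_b < y_r; y_r < y_s; y_s < y_f; y_f < y_c; y_c < y_e; y_e < y_a.

y_t < y_i < y_j < y_q < y_m < y_b < y_r < y_s < y_f < y_c < y_e < y_a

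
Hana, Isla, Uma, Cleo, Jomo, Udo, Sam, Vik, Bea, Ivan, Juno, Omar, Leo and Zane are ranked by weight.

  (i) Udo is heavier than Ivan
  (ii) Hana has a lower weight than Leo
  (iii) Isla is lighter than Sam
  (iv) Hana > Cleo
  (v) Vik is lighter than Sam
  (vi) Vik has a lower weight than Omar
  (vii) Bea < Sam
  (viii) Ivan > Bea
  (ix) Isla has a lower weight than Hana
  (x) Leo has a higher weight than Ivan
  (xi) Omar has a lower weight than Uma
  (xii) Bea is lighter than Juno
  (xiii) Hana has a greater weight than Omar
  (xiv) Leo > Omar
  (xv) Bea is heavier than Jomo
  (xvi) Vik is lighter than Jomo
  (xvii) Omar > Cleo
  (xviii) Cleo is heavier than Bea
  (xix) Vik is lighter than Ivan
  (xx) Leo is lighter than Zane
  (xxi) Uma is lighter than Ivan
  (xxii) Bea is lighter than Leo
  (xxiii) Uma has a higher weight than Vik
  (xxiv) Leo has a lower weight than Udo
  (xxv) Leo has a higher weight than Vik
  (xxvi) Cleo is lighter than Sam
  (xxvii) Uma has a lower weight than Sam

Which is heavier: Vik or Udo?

Udo

Link the given pairs in sequence: Vik < Jomo; Jomo < Bea; Bea < Cleo; Cleo < Omar; Omar < Uma; Uma < Ivan; Ivan < Leo; Leo < Udo.
Together: Vik < Jomo < Bea < Cleo < Omar < Uma < Ivan < Leo < Udo.
So Vik < Udo; Udo is the heavier of the two.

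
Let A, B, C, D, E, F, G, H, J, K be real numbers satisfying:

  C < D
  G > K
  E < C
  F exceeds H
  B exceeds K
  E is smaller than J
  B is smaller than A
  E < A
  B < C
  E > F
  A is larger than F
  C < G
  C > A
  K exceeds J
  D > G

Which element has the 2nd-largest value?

G

Piecing the relations together gives one ordering: H < F < E < J < K < B < A < C < G < D.
The 2nd largest is G.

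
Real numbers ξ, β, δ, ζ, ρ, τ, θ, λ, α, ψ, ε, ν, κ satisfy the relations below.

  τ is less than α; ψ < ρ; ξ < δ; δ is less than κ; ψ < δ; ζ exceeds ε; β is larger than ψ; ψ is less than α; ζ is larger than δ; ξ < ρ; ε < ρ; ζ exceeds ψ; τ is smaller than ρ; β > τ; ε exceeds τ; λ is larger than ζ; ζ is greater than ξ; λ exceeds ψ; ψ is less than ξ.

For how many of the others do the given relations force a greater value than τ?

Directly above τ: ε, β, ρ, α.
One step further: ζ (5 so far).
One step further: λ (6 so far).
Nothing else is reachable above τ; 6 in all.

6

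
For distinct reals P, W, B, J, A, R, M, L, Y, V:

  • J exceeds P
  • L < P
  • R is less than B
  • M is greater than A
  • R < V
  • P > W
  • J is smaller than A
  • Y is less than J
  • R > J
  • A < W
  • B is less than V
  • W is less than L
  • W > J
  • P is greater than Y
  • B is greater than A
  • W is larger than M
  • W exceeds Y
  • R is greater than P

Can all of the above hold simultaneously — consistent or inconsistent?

Chaining the given relations yields J < A < M < W < L < P, so J < P. But one relation states P < J. These cannot both hold.

inconsistent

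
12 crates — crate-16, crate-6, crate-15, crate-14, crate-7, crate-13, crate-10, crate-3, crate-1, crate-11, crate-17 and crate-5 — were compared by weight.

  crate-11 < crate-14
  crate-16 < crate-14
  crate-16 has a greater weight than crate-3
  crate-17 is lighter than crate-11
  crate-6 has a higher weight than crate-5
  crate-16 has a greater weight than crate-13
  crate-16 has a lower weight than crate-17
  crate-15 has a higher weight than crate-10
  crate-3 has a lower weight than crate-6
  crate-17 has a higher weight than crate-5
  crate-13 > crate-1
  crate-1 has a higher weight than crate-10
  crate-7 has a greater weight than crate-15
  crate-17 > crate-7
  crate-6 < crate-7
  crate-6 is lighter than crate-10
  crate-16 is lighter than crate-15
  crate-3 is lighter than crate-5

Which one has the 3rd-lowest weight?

Chaining the given pairs: crate-3 < crate-5 < crate-6 < crate-10 < crate-1 < crate-13 < crate-16 < crate-15 < crate-7 < crate-17 < crate-11 < crate-14.
The 3rd smallest is crate-6.

crate-6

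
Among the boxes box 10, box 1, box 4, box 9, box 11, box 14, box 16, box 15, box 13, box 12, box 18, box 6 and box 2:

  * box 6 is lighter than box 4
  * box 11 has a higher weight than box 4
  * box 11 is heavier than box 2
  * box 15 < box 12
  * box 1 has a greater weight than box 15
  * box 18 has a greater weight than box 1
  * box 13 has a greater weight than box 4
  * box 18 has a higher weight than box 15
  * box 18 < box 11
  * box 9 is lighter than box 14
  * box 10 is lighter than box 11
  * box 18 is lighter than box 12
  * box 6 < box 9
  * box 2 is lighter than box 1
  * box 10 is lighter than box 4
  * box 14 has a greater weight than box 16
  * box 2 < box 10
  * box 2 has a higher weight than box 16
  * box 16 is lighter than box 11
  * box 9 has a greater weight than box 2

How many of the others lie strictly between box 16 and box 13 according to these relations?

Chaining upward from box 16 reaches: box 2, box 1, box 9, box 18, box 10, box 12, box 14, box 4, box 11.
Chaining downward from box 13 reaches: box 6, box 2, box 10, box 4.
Strictly between box 16 and box 13 are those in both lists: box 2, box 10, box 4 — 3 elements.

3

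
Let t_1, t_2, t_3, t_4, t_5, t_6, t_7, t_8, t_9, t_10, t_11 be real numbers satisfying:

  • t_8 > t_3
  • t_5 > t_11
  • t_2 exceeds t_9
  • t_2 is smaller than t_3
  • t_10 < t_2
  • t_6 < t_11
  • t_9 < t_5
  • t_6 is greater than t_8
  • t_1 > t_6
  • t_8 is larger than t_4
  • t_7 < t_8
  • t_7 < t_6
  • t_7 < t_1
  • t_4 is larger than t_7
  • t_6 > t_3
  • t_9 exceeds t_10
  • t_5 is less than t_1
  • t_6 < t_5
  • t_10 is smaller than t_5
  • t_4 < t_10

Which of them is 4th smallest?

Piecing the relations together gives one ordering: t_7 < t_4 < t_10 < t_9 < t_2 < t_3 < t_8 < t_6 < t_11 < t_5 < t_1.
Counting 4 from the smallest end gives t_9.

t_9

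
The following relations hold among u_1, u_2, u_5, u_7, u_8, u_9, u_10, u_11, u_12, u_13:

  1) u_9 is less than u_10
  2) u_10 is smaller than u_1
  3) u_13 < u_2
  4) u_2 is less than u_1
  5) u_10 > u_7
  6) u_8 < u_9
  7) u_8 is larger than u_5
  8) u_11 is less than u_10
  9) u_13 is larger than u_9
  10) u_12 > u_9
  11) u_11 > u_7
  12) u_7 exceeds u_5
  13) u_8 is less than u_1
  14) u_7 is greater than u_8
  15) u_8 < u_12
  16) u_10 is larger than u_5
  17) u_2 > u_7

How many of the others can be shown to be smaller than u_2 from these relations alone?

5

The elements the relations force below u_2 are u_5, u_8, u_9, u_7, u_13 — no chain reaches any other.
That is 5.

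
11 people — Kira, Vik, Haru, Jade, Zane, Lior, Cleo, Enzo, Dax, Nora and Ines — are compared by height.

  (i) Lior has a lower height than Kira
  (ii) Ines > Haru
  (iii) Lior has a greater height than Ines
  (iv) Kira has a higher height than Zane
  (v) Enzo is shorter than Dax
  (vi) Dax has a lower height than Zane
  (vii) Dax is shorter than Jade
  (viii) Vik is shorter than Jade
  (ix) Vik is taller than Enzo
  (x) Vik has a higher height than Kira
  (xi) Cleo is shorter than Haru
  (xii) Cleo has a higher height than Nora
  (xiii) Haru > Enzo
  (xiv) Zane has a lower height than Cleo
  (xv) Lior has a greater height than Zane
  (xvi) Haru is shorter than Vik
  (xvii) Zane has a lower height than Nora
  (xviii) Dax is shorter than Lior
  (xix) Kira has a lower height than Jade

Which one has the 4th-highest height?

Lior

Piecing the relations together gives one ordering: Enzo < Dax < Zane < Nora < Cleo < Haru < Ines < Lior < Kira < Vik < Jade.
Counting 4 from the largest end gives Lior.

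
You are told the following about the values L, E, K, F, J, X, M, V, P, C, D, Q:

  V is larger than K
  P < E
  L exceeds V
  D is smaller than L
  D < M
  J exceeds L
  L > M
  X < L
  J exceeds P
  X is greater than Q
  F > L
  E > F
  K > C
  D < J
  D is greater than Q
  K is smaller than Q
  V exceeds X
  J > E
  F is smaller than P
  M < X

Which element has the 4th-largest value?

Chaining the given pairs: C < K < Q < D < M < X < V < L < F < P < E < J.
Counting 4 from the largest end gives F.

F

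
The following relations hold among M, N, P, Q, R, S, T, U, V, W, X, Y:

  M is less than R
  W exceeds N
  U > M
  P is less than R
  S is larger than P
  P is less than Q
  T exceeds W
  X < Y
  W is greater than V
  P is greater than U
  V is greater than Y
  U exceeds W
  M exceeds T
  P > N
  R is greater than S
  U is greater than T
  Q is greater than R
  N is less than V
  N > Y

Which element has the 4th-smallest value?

The consecutive relations fix a unique order: X < Y < N < V < W < T < M < U < P < S < R < Q.
Counting 4 from the smallest end gives V.

V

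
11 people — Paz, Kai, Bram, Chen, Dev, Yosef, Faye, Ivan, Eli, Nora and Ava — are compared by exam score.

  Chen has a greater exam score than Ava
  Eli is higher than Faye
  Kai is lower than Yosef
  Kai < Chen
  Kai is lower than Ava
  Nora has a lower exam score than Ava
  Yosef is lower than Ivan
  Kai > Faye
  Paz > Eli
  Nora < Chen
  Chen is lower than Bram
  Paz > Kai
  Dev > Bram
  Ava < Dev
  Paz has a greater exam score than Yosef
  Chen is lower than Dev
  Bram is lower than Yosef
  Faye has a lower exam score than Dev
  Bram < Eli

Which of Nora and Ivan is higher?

Nora < Ava and Ava < Chen give Nora < Chen.
Then Chen < Bram extends the chain to Bram.
Then Bram < Yosef extends the chain to Yosef.
With Yosef < Ivan: Nora < Ava < Chen < Bram < Yosef < Ivan.
So Nora < Ivan; Ivan is the higher of the two.

Ivan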